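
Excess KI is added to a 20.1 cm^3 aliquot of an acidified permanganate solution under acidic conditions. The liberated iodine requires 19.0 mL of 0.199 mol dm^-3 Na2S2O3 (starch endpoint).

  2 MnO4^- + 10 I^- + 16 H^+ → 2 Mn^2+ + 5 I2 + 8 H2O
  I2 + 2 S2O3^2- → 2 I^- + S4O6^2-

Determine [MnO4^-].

n(S2O3^2-) = 0.0190 × 0.199 = 3.78 × 10^-3 mol
n(I2) = n(S2O3^2-)/2 = 1.89 × 10^-3 mol
From the 2:5 ratio, n(MnO4^-) in the aliquot = 2/5 × 1.89 × 10^-3 = 7.56 × 10^-4 mol
[MnO4^-] = 7.56 × 10^-4 / 0.0201 = 0.0376 mol/L

0.0376 mol/L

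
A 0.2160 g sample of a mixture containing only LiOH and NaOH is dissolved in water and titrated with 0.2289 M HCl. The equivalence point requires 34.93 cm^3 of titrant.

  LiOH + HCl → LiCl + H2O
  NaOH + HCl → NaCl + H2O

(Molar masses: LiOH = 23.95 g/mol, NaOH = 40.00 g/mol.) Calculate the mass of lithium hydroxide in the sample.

0.1549 g

n(HCl) = 0.03493 × 0.2289 = 7.995 × 10^-3 mol
Let x = n(LiOH), y = n(NaOH).
Titrant: 1x + 1y = 7.995 × 10^-3;  mass: 23.95x + 40.00y = 0.2160
Solving, x = 6.468 × 10^-3 mol, y = 1.527 × 10^-3 mol
mass of LiOH = 6.468 × 10^-3 × 23.95 = 0.1549 g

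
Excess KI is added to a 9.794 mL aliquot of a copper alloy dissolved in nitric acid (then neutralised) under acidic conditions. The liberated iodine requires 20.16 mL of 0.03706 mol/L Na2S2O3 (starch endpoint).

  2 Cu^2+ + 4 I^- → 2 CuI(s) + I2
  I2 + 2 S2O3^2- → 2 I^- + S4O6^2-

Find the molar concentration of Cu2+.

0.07628 mol/L

n(S2O3^2-) = 0.02016 × 0.03706 = 7.471 × 10^-4 mol
n(I2) = n(S2O3^2-)/2 = 3.736 × 10^-4 mol
From the 2:1 ratio, n(Cu2+) in the aliquot = 2/1 × 3.736 × 10^-4 = 7.471 × 10^-4 mol
[Cu2+] = 7.471 × 10^-4 / 0.009794 = 0.07628 mol/L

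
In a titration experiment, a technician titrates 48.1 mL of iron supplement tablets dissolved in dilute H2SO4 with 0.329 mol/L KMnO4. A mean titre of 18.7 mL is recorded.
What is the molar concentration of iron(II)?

0.640 mol/L

MnO4^- + 5 Fe^2+ + 8 H^+ → Mn^2+ + 5 Fe^3+ + 4 H2O
n(KMnO4) = 0.0187 L × 0.329 mol/L = 6.15 × 10^-3 mol
From the 5:1 mole ratio, n(Fe2+) = 5/1 × 6.15 × 10^-3 = 0.0308 mol
[Fe2+] = 0.0308 mol / 0.0481 L = 0.640 mol/L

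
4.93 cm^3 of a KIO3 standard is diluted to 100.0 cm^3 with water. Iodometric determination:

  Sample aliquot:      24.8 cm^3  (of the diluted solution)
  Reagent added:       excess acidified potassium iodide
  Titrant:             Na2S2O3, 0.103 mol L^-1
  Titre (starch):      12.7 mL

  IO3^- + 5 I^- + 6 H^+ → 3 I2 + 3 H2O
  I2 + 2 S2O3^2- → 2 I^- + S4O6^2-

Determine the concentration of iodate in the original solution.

n(S2O3^2-) = 0.0127 × 0.103 = 1.31 × 10^-3 mol
n(I2) = n(S2O3^2-)/2 = 6.54 × 10^-4 mol
From the 1:3 ratio, n(IO3^-) in the aliquot = 1/3 × 6.54 × 10^-4 = 2.18 × 10^-4 mol
[IO3^-]_dilute = 2.18 × 10^-4 / 0.0248 = 0.00879 mol/L
[IO3^-]_original = 0.00879 × 100.0/4.93 = 0.178 mol/L

0.178 mol/L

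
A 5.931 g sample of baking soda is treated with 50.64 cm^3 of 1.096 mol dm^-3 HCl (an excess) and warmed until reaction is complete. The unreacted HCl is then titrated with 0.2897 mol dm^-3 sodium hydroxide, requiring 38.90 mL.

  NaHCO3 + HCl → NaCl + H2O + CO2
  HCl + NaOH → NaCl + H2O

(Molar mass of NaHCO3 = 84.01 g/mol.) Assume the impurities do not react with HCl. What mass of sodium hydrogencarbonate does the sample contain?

n(HCl) added = 0.05064 × 1.096 = 0.05550 mol
n(NaOH) used in back-titration = 0.03890 × 0.2897 = 0.01127 mol
n(HCl) left over = 0.01127 mol (1:1 ratio)
n(HCl) consumed by analyte = 0.05550 − 0.01127 = 0.04423 mol
n(NaHCO3) = 0.04423 mol (1:1 ratio)
mass of NaHCO3 = 0.04423 × 84.01 = 3.716 g

3.716 g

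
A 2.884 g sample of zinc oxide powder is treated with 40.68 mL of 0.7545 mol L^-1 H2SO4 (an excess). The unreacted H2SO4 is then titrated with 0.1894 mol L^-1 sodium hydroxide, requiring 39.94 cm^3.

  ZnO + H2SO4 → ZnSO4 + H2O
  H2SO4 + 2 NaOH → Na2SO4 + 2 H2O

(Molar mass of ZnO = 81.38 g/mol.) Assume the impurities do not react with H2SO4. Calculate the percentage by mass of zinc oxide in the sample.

n(H2SO4) added = 0.04068 × 0.7545 = 0.03069 mol
n(NaOH) used in back-titration = 0.03994 × 0.1894 = 7.565 × 10^-3 mol
From the 1:2 ratio, n(H2SO4) left over = 1/2 × 7.565 × 10^-3 = 3.782 × 10^-3 mol
n(H2SO4) consumed by analyte = 0.03069 − 3.782 × 10^-3 = 0.02691 mol
n(ZnO) = 0.02691 mol (1:1 ratio)
mass of ZnO = 0.02691 × 81.38 = 2.190 g
% ZnO = 2.190 / 2.884 × 100 = 75.94 %

75.94 %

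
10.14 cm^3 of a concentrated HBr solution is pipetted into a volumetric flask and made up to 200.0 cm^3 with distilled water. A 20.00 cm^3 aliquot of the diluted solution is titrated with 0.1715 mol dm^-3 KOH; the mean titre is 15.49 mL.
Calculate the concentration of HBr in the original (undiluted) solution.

2.620 mol/L

HBr + KOH → KBr + H2O
n(KOH) = 0.01549 × 0.1715 = 2.657 × 10^-3 mol
n(HBr) in the aliquot = 2.657 × 10^-3 mol (1:1 ratio)
[HBr]_dilute = 2.657 × 10^-3 / 0.02000 = 0.1328 mol/L
Dilution factor = 200.0 / 10.14 = 19.72
[HBr]_stock = 0.1328 × 19.72 = 2.620 mol/L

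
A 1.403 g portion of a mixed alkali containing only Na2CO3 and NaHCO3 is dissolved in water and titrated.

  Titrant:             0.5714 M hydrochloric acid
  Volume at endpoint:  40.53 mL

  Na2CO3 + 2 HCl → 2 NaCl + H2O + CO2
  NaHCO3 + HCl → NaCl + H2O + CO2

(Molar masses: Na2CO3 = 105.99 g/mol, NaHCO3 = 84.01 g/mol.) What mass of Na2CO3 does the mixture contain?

n(HCl) = 0.04053 × 0.5714 = 0.02316 mol
Let x = n(Na2CO3), y = n(NaHCO3).
Titrant: 2x + 1y = 0.02316;  mass: 105.99x + 84.01y = 1.403
Solving, x = 8.747 × 10^-3 mol, y = 5.665 × 10^-3 mol
mass of Na2CO3 = 8.747 × 10^-3 × 105.99 = 0.9271 g

0.9271 g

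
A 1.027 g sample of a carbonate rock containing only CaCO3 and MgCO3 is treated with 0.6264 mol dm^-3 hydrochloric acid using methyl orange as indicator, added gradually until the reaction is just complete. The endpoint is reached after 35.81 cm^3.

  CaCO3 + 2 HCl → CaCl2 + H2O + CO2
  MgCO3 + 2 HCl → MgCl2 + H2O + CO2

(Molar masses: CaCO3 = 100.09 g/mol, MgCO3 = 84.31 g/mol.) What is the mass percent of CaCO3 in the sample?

n(HCl) = 0.03581 × 0.6264 = 0.02243 mol
Let x = n(CaCO3), y = n(MgCO3).
Titrant: 2x + 2y = 0.02243;  mass: 100.09x + 84.31y = 1.027
Solving, x = 5.159 × 10^-3 mol, y = 6.057 × 10^-3 mol
mass of CaCO3 = 5.159 × 10^-3 × 100.09 = 0.5163 g
% CaCO3 = 0.5163 / 1.027 × 100 = 50.28 %

50.28 %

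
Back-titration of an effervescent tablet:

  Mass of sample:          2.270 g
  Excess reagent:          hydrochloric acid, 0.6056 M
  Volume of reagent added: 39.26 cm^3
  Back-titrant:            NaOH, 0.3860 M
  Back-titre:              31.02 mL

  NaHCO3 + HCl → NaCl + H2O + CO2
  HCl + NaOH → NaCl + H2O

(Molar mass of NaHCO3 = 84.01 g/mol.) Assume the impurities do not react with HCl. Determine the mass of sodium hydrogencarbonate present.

n(HCl) added = 0.03926 × 0.6056 = 0.02378 mol
n(NaOH) used in back-titration = 0.03102 × 0.3860 = 0.01197 mol
n(HCl) left over = 0.01197 mol (1:1 ratio)
n(HCl) consumed by analyte = 0.02378 − 0.01197 = 0.01180 mol
n(NaHCO3) = 0.01180 mol (1:1 ratio)
mass of NaHCO3 = 0.01180 × 84.01 = 0.9915 g

0.9915 g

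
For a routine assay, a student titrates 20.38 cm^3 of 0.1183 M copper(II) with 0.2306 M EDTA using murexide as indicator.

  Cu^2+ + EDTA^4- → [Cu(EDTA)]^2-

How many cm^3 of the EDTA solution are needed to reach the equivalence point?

10.46 mL

n(Cu2+) = 0.02038 L × 0.1183 mol/L = 2.411 × 10^-3 mol
n(EDTA) = 2.411 × 10^-3 mol (1:1 stoichiometry)
V(EDTA) = 2.411 × 10^-3 mol / 0.2306 mol/L = 0.01046 L = 10.46 mL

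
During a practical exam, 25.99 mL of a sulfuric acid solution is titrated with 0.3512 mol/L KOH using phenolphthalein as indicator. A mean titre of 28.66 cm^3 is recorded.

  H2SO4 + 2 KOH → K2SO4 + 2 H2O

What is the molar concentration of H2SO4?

0.1936 mol/L

n(KOH) = 0.02866 L × 0.3512 mol/L = 0.01007 mol
From the 1:2 mole ratio, n(H2SO4) = 1/2 × 0.01007 = 5.033 × 10^-3 mol
[H2SO4] = 5.033 × 10^-3 mol / 0.02599 L = 0.1936 mol/L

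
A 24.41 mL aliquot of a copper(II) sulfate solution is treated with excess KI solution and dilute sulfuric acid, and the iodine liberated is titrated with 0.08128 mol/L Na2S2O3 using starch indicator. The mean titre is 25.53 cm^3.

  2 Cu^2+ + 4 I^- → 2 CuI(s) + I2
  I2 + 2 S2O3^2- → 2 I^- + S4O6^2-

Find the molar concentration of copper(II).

0.08501 mol/L

n(S2O3^2-) = 0.02553 × 0.08128 = 2.075 × 10^-3 mol
n(I2) = n(S2O3^2-)/2 = 1.038 × 10^-3 mol
From the 2:1 ratio, n(Cu2+) in the aliquot = 2/1 × 1.038 × 10^-3 = 2.075 × 10^-3 mol
[Cu2+] = 2.075 × 10^-3 / 0.02441 = 0.08501 mol/L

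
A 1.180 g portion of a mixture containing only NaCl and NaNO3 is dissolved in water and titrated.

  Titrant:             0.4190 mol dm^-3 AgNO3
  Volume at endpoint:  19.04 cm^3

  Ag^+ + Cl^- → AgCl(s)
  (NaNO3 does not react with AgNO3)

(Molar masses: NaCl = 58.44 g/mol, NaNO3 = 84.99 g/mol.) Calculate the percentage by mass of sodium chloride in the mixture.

n(AgNO3) = 0.01904 × 0.4190 = 7.978 × 10^-3 mol
Let x = n(NaCl), y = n(NaNO3).
Titrant: 1x = 7.978 × 10^-3;  mass: 58.44x + 84.99y = 1.180
Solving, x = 7.978 × 10^-3 mol, y = 8.398 × 10^-3 mol
mass of NaCl = 7.978 × 10^-3 × 58.44 = 0.4662 g
% NaCl = 0.4662 / 1.180 × 100 = 39.51 %

39.51 %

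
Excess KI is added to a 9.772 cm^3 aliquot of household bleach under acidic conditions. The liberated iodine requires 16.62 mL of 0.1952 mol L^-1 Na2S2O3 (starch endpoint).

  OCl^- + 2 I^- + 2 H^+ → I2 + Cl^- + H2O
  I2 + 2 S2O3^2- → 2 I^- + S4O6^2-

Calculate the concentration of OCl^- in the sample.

0.1660 mol/L

n(S2O3^2-) = 0.01662 × 0.1952 = 3.244 × 10^-3 mol
n(I2) = n(S2O3^2-)/2 = 1.622 × 10^-3 mol
n(OCl^-) in the aliquot = 1.622 × 10^-3 mol (1:1 ratio)
[OCl^-] = 1.622 × 10^-3 / 0.009772 = 0.1660 mol/L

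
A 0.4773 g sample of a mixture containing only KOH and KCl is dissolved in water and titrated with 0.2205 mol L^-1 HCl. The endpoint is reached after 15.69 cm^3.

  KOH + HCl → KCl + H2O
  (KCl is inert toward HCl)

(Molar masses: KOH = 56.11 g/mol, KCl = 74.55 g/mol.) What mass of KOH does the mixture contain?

n(HCl) = 0.01569 × 0.2205 = 3.460 × 10^-3 mol
Let x = n(KOH), y = n(KCl).
Titrant: 1x = 3.460 × 10^-3;  mass: 56.11x + 74.55y = 0.4773
Solving, x = 3.460 × 10^-3 mol, y = 3.799 × 10^-3 mol
mass of KOH = 3.460 × 10^-3 × 56.11 = 0.1941 g

0.1941 g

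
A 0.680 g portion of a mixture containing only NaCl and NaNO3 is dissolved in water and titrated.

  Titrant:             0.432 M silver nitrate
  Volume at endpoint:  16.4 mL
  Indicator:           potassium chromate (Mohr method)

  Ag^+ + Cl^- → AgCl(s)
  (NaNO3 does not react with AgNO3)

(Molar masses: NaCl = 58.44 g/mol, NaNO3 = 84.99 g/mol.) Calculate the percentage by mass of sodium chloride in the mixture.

60.9 %

n(AgNO3) = 0.0164 × 0.432 = 7.08 × 10^-3 mol
Let x = n(NaCl), y = n(NaNO3).
Titrant: 1x = 7.08 × 10^-3;  mass: 58.44x + 84.99y = 0.680
Solving, x = 7.08 × 10^-3 mol, y = 3.13 × 10^-3 mol
mass of NaCl = 7.08 × 10^-3 × 58.44 = 0.414 g
% NaCl = 0.414 / 0.680 × 100 = 60.9 %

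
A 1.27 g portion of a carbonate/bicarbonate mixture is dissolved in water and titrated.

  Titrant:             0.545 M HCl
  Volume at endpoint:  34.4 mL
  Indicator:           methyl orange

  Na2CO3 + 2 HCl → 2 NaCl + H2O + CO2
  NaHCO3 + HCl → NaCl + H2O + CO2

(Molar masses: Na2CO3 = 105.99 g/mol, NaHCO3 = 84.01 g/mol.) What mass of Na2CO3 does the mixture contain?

n(HCl) = 0.0344 × 0.545 = 0.0187 mol
Let x = n(Na2CO3), y = n(NaHCO3).
Titrant: 2x + 1y = 0.0187;  mass: 105.99x + 84.01y = 1.27
Solving, x = 4.92 × 10^-3 mol, y = 8.91 × 10^-3 mol
mass of Na2CO3 = 4.92 × 10^-3 × 105.99 = 0.521 g

0.521 g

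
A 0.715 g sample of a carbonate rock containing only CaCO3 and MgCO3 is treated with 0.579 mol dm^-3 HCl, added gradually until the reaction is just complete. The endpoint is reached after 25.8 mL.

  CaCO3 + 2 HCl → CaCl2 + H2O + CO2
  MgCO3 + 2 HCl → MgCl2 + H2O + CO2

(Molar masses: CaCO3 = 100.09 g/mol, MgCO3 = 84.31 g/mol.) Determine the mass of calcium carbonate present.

0.541 g

n(HCl) = 0.0258 × 0.579 = 0.0149 mol
Let x = n(CaCO3), y = n(MgCO3).
Titrant: 2x + 2y = 0.0149;  mass: 100.09x + 84.31y = 0.715
Solving, x = 5.40 × 10^-3 mol, y = 2.06 × 10^-3 mol
mass of CaCO3 = 5.40 × 10^-3 × 100.09 = 0.541 g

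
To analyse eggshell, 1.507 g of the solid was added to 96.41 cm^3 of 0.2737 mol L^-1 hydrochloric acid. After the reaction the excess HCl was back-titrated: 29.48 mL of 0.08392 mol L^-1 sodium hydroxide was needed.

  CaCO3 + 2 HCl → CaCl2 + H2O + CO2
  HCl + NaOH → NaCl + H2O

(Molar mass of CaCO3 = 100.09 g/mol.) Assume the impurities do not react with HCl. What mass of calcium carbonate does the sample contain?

1.197 g

n(HCl) added = 0.09641 × 0.2737 = 0.02639 mol
n(NaOH) used in back-titration = 0.02948 × 0.08392 = 2.474 × 10^-3 mol
n(HCl) left over = 2.474 × 10^-3 mol (1:1 ratio)
n(HCl) consumed by analyte = 0.02639 − 2.474 × 10^-3 = 0.02391 mol
From the 1:2 ratio, n(CaCO3) = 1/2 × 0.02391 = 0.01196 mol
mass of CaCO3 = 0.01196 × 100.09 = 1.197 g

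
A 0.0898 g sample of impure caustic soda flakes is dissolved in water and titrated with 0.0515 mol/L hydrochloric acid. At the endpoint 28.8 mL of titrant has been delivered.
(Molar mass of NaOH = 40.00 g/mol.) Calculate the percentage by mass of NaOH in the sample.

NaOH + HCl → NaCl + H2O
n(HCl) = 0.0288 L × 0.0515 mol/L = 1.48 × 10^-3 mol
n(NaOH) = 1.48 × 10^-3 mol (1:1 ratio)
mass of NaOH = 1.48 × 10^-3 × 40.00 g/mol = 0.0593 g
% NaOH = 0.0593 / 0.0898 × 100 = 66.1 %

66.1 %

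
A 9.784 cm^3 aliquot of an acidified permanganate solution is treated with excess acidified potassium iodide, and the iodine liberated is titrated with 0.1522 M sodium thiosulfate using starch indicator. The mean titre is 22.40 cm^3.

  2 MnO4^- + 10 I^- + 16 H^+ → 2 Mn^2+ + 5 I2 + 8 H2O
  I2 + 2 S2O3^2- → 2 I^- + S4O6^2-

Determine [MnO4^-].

n(S2O3^2-) = 0.02240 × 0.1522 = 3.409 × 10^-3 mol
n(I2) = n(S2O3^2-)/2 = 1.705 × 10^-3 mol
From the 2:5 ratio, n(MnO4^-) in the aliquot = 2/5 × 1.705 × 10^-3 = 6.819 × 10^-4 mol
[MnO4^-] = 6.819 × 10^-4 / 0.009784 = 0.06969 mol/L

0.06969 M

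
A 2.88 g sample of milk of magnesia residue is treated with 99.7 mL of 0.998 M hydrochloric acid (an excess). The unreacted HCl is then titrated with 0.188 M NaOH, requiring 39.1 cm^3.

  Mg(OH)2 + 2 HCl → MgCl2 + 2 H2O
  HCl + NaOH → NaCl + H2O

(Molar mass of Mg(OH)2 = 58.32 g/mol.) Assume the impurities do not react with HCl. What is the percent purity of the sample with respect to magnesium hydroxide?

93.3 %

n(HCl) added = 0.0997 × 0.998 = 0.0995 mol
n(NaOH) used in back-titration = 0.0391 × 0.188 = 7.35 × 10^-3 mol
n(HCl) left over = 7.35 × 10^-3 mol (1:1 ratio)
n(HCl) consumed by analyte = 0.0995 − 7.35 × 10^-3 = 0.0921 mol
From the 1:2 ratio, n(Mg(OH)2) = 1/2 × 0.0921 = 0.0461 mol
mass of Mg(OH)2 = 0.0461 × 58.32 = 2.69 g
% Mg(OH)2 = 2.69 / 2.88 × 100 = 93.3 %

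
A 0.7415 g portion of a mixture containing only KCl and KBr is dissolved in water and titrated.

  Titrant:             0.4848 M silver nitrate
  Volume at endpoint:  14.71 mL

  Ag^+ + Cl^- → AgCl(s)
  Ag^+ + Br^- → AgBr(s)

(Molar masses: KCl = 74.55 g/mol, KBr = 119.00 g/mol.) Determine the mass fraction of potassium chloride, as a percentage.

n(AgNO3) = 0.01471 × 0.4848 = 7.131 × 10^-3 mol
Let x = n(KCl), y = n(KBr).
Titrant: 1x + 1y = 7.131 × 10^-3;  mass: 74.55x + 119.00y = 0.7415
Solving, x = 2.410 × 10^-3 mol, y = 4.721 × 10^-3 mol
mass of KCl = 2.410 × 10^-3 × 74.55 = 0.1797 g
% KCl = 0.1797 / 0.7415 × 100 = 24.23 %

24.23 %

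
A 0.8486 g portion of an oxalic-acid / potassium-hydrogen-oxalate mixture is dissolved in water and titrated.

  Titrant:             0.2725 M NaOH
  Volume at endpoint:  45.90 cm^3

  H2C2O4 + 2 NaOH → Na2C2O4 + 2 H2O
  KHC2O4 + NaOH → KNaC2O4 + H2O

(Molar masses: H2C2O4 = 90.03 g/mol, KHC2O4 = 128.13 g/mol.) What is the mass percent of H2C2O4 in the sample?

48.12 %

n(NaOH) = 0.04590 × 0.2725 = 0.01251 mol
Let x = n(H2C2O4), y = n(KHC2O4).
Titrant: 2x + 1y = 0.01251;  mass: 90.03x + 128.13y = 0.8486
Solving, x = 4.536 × 10^-3 mol, y = 3.436 × 10^-3 mol
mass of H2C2O4 = 4.536 × 10^-3 × 90.03 = 0.4084 g
% H2C2O4 = 0.4084 / 0.8486 × 100 = 48.12 %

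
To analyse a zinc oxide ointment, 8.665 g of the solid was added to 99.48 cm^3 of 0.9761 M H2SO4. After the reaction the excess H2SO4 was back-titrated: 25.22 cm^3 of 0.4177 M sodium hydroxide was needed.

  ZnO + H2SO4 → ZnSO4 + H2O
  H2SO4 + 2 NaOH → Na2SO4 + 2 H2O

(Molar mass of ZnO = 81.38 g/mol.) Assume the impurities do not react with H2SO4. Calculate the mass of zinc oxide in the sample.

7.474 g

n(H2SO4) added = 0.09948 × 0.9761 = 0.09710 mol
n(NaOH) used in back-titration = 0.02522 × 0.4177 = 0.01053 mol
From the 1:2 ratio, n(H2SO4) left over = 1/2 × 0.01053 = 5.267 × 10^-3 mol
n(H2SO4) consumed by analyte = 0.09710 − 5.267 × 10^-3 = 0.09184 mol
n(ZnO) = 0.09184 mol (1:1 ratio)
mass of ZnO = 0.09184 × 81.38 = 7.474 g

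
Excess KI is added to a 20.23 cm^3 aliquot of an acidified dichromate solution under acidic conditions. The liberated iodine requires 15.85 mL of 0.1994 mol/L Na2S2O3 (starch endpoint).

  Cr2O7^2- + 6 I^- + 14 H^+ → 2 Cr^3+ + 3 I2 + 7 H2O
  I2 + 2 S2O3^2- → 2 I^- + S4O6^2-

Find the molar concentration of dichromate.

0.02604 mol/L

n(S2O3^2-) = 0.01585 × 0.1994 = 3.160 × 10^-3 mol
n(I2) = n(S2O3^2-)/2 = 1.580 × 10^-3 mol
From the 1:3 ratio, n(Cr2O7^2-) in the aliquot = 1/3 × 1.580 × 10^-3 = 5.267 × 10^-4 mol
[Cr2O7^2-] = 5.267 × 10^-4 / 0.02023 = 0.02604 mol/L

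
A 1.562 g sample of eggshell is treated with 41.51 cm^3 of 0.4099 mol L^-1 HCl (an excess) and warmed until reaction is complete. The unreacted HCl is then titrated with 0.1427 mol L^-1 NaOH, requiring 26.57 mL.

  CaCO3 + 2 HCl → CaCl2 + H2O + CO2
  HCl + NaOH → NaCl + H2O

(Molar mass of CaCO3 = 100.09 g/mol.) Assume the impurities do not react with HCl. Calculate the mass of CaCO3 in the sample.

0.6618 g

n(HCl) added = 0.04151 × 0.4099 = 0.01701 mol
n(NaOH) used in back-titration = 0.02657 × 0.1427 = 3.792 × 10^-3 mol
n(HCl) left over = 3.792 × 10^-3 mol (1:1 ratio)
n(HCl) consumed by analyte = 0.01701 − 3.792 × 10^-3 = 0.01322 mol
From the 1:2 ratio, n(CaCO3) = 1/2 × 0.01322 = 6.612 × 10^-3 mol
mass of CaCO3 = 6.612 × 10^-3 × 100.09 = 0.6618 g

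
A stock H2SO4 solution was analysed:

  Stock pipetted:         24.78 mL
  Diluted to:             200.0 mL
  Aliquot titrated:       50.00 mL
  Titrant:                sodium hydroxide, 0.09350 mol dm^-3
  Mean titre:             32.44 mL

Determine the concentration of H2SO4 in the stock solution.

0.2448 mol/L

H2SO4 + 2 NaOH → Na2SO4 + 2 H2O
n(NaOH) = 0.03244 × 0.09350 = 3.033 × 10^-3 mol
From the 1:2 ratio, n(H2SO4) in the aliquot = 1/2 × 3.033 × 10^-3 = 1.517 × 10^-3 mol
[H2SO4]_dilute = 1.517 × 10^-3 / 0.05000 = 0.03033 mol/L
Dilution factor = 200.0 / 24.78 = 8.071
[H2SO4]_stock = 0.03033 × 8.071 = 0.2448 mol/L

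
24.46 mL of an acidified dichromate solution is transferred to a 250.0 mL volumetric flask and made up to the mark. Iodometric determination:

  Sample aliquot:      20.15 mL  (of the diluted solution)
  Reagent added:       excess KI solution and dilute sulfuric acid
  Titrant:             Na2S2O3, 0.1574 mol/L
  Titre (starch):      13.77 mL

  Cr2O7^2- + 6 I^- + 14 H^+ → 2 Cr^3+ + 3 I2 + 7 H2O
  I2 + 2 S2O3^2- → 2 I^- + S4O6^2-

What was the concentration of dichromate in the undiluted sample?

0.1832 mol/L

n(S2O3^2-) = 0.01377 × 0.1574 = 2.167 × 10^-3 mol
n(I2) = n(S2O3^2-)/2 = 1.084 × 10^-3 mol
From the 1:3 ratio, n(Cr2O7^2-) in the aliquot = 1/3 × 1.084 × 10^-3 = 3.612 × 10^-4 mol
[Cr2O7^2-]_dilute = 3.612 × 10^-4 / 0.02015 = 0.01793 mol/L
[Cr2O7^2-]_original = 0.01793 × 250.0/24.46 = 0.1832 mol/L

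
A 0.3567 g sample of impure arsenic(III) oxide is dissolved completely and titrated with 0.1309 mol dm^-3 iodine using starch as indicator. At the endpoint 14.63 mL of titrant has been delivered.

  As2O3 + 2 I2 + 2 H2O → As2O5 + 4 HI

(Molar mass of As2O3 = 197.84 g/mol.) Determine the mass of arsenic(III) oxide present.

0.1894 g

n(I2) = 0.01463 L × 0.1309 mol/L = 1.915 × 10^-3 mol
From the 1:2 ratio, n(As2O3) = 1/2 × 1.915 × 10^-3 = 9.575 × 10^-4 mol
mass of As2O3 = 9.575 × 10^-4 × 197.84 g/mol = 0.1894 g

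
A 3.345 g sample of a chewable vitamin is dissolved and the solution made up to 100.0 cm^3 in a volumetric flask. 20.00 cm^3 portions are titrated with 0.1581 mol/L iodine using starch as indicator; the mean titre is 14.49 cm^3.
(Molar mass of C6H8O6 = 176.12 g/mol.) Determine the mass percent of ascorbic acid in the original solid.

C6H8O6 + I2 → C6H6O6 + 2 HI
n(I2) per titration = 0.01449 × 0.1581 = 2.291 × 10^-3 mol
n(C6H8O6) in each aliquot = 2.291 × 10^-3 mol (1:1 ratio)
n(C6H8O6) in the whole flask = 2.291 × 10^-3 × 100.0/20.00 = 0.01145 mol
mass of C6H8O6 = 0.01145 × 176.12 = 2.017 g
% C6H8O6 = 2.017 / 3.345 × 100 = 60.31 %

60.31 %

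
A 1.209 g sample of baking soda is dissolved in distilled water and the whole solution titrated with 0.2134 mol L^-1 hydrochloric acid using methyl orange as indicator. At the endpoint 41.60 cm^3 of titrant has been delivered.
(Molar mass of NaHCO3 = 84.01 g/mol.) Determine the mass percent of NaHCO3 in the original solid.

61.69 %

NaHCO3 + HCl → NaCl + H2O + CO2
n(HCl) = 0.04160 L × 0.2134 mol/L = 8.877 × 10^-3 mol
n(NaHCO3) = 8.877 × 10^-3 mol (1:1 ratio)
mass of NaHCO3 = 8.877 × 10^-3 × 84.01 g/mol = 0.7458 g
% NaHCO3 = 0.7458 / 1.209 × 100 = 61.69 %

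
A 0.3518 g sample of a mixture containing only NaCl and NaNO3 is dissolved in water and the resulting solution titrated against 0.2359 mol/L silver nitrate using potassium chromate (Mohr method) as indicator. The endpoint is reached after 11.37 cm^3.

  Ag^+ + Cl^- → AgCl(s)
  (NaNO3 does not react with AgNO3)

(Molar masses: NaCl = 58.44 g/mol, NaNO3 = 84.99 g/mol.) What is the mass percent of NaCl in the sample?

n(AgNO3) = 0.01137 × 0.2359 = 2.682 × 10^-3 mol
Let x = n(NaCl), y = n(NaNO3).
Titrant: 1x = 2.682 × 10^-3;  mass: 58.44x + 84.99y = 0.3518
Solving, x = 2.682 × 10^-3 mol, y = 2.295 × 10^-3 mol
mass of NaCl = 2.682 × 10^-3 × 58.44 = 0.1567 g
% NaCl = 0.1567 / 0.3518 × 100 = 44.56 %

44.56 %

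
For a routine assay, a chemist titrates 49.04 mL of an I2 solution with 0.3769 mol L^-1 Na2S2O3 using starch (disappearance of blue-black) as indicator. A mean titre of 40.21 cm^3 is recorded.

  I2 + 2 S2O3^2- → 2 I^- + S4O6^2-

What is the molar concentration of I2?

0.1545 mol/L

n(Na2S2O3) = 0.04021 L × 0.3769 mol/L = 0.01516 mol
From the 1:2 mole ratio, n(I2) = 1/2 × 0.01516 = 7.578 × 10^-3 mol
[I2] = 7.578 × 10^-3 mol / 0.04904 L = 0.1545 mol/L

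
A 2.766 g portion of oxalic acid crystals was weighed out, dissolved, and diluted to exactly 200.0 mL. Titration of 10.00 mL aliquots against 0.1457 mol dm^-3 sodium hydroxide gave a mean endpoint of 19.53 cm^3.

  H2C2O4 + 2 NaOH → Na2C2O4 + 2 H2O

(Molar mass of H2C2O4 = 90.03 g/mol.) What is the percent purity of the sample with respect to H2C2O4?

92.62 %

n(NaOH) per titration = 0.01953 × 0.1457 = 2.846 × 10^-3 mol
From the 1:2 ratio, n(H2C2O4) in each aliquot = 1/2 × 2.846 × 10^-3 = 1.423 × 10^-3 mol
n(H2C2O4) in the whole flask = 1.423 × 10^-3 × 200.0/10.00 = 0.02846 mol
mass of H2C2O4 = 0.02846 × 90.03 = 2.562 g
% H2C2O4 = 2.562 / 2.766 × 100 = 92.62 %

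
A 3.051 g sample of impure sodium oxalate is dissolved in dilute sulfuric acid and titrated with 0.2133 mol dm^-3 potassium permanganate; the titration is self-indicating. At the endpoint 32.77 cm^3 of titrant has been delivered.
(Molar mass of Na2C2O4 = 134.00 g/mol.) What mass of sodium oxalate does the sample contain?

2 MnO4^- + 5 C2O4^2- + 16 H^+ → 2 Mn^2+ + 10 CO2 + 8 H2O
n(KMnO4) = 0.03277 L × 0.2133 mol/L = 6.990 × 10^-3 mol
From the 5:2 ratio, n(Na2C2O4) = 5/2 × 6.990 × 10^-3 = 0.01747 mol
mass of Na2C2O4 = 0.01747 × 134.00 g/mol = 2.342 g

2.342 g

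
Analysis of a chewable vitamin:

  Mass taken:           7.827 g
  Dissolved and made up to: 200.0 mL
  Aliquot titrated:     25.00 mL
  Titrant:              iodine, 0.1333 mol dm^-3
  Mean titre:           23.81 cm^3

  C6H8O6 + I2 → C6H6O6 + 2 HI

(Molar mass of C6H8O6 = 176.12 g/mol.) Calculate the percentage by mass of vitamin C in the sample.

n(I2) per titration = 0.02381 × 0.1333 = 3.174 × 10^-3 mol
n(C6H8O6) in each aliquot = 3.174 × 10^-3 mol (1:1 ratio)
n(C6H8O6) in the whole flask = 3.174 × 10^-3 × 200.0/25.00 = 0.02539 mol
mass of C6H8O6 = 0.02539 × 176.12 = 4.472 g
% C6H8O6 = 4.472 / 7.827 × 100 = 57.13 %

57.13 %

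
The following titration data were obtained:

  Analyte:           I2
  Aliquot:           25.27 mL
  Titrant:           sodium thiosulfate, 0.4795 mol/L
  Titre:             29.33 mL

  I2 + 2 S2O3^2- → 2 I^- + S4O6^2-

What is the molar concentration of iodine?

n(Na2S2O3) = 0.02933 L × 0.4795 mol/L = 0.01406 mol
From the 1:2 mole ratio, n(I2) = 1/2 × 0.01406 = 7.032 × 10^-3 mol
[I2] = 7.032 × 10^-3 mol / 0.02527 L = 0.2783 mol/L

0.2783 mol/L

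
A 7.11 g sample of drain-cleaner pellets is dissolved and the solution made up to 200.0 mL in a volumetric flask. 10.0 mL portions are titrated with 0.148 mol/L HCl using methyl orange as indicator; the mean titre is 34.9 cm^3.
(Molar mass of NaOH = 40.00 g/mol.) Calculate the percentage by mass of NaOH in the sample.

58.1 %

NaOH + HCl → NaCl + H2O
n(HCl) per titration = 0.0349 × 0.148 = 5.17 × 10^-3 mol
n(NaOH) in each aliquot = 5.17 × 10^-3 mol (1:1 ratio)
n(NaOH) in the whole flask = 5.17 × 10^-3 × 200.0/10.0 = 0.103 mol
mass of NaOH = 0.103 × 40.00 = 4.13 g
% NaOH = 4.13 / 7.11 × 100 = 58.1 %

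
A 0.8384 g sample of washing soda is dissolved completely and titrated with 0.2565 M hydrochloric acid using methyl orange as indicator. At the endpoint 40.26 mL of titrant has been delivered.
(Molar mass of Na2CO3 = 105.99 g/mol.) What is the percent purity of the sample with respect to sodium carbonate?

Na2CO3 + 2 HCl → 2 NaCl + H2O + CO2
n(HCl) = 0.04026 L × 0.2565 mol/L = 0.01033 mol
From the 1:2 ratio, n(Na2CO3) = 1/2 × 0.01033 = 5.163 × 10^-3 mol
mass of Na2CO3 = 5.163 × 10^-3 × 105.99 g/mol = 0.5473 g
% Na2CO3 = 0.5473 / 0.8384 × 100 = 65.27 %

65.27 %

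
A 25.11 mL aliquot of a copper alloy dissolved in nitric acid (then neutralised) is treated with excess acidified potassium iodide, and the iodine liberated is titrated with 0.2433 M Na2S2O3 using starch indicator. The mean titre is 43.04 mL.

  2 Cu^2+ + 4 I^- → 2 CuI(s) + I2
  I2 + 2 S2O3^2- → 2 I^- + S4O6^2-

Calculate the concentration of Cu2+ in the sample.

n(S2O3^2-) = 0.04304 × 0.2433 = 0.01047 mol
n(I2) = n(S2O3^2-)/2 = 5.236 × 10^-3 mol
From the 2:1 ratio, n(Cu2+) in the aliquot = 2/1 × 5.236 × 10^-3 = 0.01047 mol
[Cu2+] = 0.01047 / 0.02511 = 0.4170 mol/L

0.4170 M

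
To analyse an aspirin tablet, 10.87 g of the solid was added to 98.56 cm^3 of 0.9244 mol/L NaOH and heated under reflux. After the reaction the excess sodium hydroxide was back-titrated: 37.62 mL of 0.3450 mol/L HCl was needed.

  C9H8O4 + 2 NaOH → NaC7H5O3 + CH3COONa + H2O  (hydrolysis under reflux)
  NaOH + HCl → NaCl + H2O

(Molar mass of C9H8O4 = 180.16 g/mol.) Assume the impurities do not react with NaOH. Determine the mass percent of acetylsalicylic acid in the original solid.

64.75 %

n(NaOH) added = 0.09856 × 0.9244 = 0.09111 mol
n(HCl) used in back-titration = 0.03762 × 0.3450 = 0.01298 mol
n(NaOH) left over = 0.01298 mol (1:1 ratio)
n(NaOH) consumed by analyte = 0.09111 − 0.01298 = 0.07813 mol
From the 1:2 ratio, n(C9H8O4) = 1/2 × 0.07813 = 0.03906 mol
mass of C9H8O4 = 0.03906 × 180.16 = 7.038 g
% C9H8O4 = 7.038 / 10.87 × 100 = 64.75 %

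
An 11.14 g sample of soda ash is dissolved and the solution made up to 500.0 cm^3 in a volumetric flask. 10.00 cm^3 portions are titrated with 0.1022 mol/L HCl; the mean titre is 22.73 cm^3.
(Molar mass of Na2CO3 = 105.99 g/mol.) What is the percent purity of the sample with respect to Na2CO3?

55.25 %

Na2CO3 + 2 HCl → 2 NaCl + H2O + CO2
n(HCl) per titration = 0.02273 × 0.1022 = 2.323 × 10^-3 mol
From the 1:2 ratio, n(Na2CO3) in each aliquot = 1/2 × 2.323 × 10^-3 = 1.162 × 10^-3 mol
n(Na2CO3) in the whole flask = 1.162 × 10^-3 × 500.0/10.00 = 0.05808 mol
mass of Na2CO3 = 0.05808 × 105.99 = 6.155 g
% Na2CO3 = 6.155 / 11.14 × 100 = 55.25 %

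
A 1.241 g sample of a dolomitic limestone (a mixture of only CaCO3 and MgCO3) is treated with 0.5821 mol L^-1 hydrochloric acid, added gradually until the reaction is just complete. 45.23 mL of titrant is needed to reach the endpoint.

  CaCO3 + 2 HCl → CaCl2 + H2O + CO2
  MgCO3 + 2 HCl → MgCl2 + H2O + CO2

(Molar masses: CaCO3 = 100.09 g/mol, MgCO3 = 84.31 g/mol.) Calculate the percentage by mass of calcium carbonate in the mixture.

n(HCl) = 0.04523 × 0.5821 = 0.02633 mol
Let x = n(CaCO3), y = n(MgCO3).
Titrant: 2x + 2y = 0.02633;  mass: 100.09x + 84.31y = 1.241
Solving, x = 8.310 × 10^-3 mol, y = 4.854 × 10^-3 mol
mass of CaCO3 = 8.310 × 10^-3 × 100.09 = 0.8317 g
% CaCO3 = 0.8317 / 1.241 × 100 = 67.02 %

67.02 %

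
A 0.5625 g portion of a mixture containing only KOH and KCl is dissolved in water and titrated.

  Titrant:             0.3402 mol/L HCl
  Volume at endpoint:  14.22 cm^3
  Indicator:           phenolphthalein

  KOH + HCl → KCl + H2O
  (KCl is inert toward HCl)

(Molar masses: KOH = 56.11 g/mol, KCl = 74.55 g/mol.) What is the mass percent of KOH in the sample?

48.26 %

n(HCl) = 0.01422 × 0.3402 = 4.838 × 10^-3 mol
Let x = n(KOH), y = n(KCl).
Titrant: 1x = 4.838 × 10^-3;  mass: 56.11x + 74.55y = 0.5625
Solving, x = 4.838 × 10^-3 mol, y = 3.904 × 10^-3 mol
mass of KOH = 4.838 × 10^-3 × 56.11 = 0.2714 g
% KOH = 0.2714 / 0.5625 × 100 = 48.26 %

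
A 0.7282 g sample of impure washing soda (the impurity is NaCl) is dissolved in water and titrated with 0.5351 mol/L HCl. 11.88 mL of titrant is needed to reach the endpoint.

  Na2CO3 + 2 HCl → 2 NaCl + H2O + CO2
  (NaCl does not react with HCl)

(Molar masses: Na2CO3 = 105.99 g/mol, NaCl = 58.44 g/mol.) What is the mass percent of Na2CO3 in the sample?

46.26 %

n(HCl) = 0.01188 × 0.5351 = 6.357 × 10^-3 mol
Let x = n(Na2CO3), y = n(NaCl).
Titrant: 2x = 6.357 × 10^-3;  mass: 105.99x + 58.44y = 0.7282
Solving, x = 3.178 × 10^-3 mol, y = 6.696 × 10^-3 mol
mass of Na2CO3 = 3.178 × 10^-3 × 105.99 = 0.3369 g
% Na2CO3 = 0.3369 / 0.7282 × 100 = 46.26 %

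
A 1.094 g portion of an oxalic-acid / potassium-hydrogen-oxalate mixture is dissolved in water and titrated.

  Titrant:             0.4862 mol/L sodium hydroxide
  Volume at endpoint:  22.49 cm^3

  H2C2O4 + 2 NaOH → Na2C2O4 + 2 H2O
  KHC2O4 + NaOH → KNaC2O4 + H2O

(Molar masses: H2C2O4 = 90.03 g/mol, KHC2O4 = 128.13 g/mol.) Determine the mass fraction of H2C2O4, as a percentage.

15.20 %

n(NaOH) = 0.02249 × 0.4862 = 0.01093 mol
Let x = n(H2C2O4), y = n(KHC2O4).
Titrant: 2x + 1y = 0.01093;  mass: 90.03x + 128.13y = 1.094
Solving, x = 1.847 × 10^-3 mol, y = 7.240 × 10^-3 mol
mass of H2C2O4 = 1.847 × 10^-3 × 90.03 = 0.1663 g
% H2C2O4 = 0.1663 / 1.094 × 100 = 15.20 %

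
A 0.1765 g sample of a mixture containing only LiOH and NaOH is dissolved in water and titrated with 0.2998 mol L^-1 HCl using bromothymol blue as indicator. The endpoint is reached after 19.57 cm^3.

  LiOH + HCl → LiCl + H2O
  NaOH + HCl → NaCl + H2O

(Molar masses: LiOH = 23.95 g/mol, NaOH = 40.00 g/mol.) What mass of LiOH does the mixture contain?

n(HCl) = 0.01957 × 0.2998 = 5.867 × 10^-3 mol
Let x = n(LiOH), y = n(NaOH).
Titrant: 1x + 1y = 5.867 × 10^-3;  mass: 23.95x + 40.00y = 0.1765
Solving, x = 3.625 × 10^-3 mol, y = 2.242 × 10^-3 mol
mass of LiOH = 3.625 × 10^-3 × 23.95 = 0.08682 g

0.08682 g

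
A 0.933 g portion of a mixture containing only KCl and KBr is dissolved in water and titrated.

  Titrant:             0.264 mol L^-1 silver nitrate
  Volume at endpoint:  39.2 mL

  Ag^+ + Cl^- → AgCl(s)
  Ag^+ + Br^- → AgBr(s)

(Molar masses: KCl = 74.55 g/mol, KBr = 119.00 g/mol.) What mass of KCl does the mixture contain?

n(AgNO3) = 0.0392 × 0.264 = 0.0103 mol
Let x = n(KCl), y = n(KBr).
Titrant: 1x + 1y = 0.0103;  mass: 74.55x + 119.00y = 0.933
Solving, x = 6.72 × 10^-3 mol, y = 3.63 × 10^-3 mol
mass of KCl = 6.72 × 10^-3 × 74.55 = 0.501 g

0.501 g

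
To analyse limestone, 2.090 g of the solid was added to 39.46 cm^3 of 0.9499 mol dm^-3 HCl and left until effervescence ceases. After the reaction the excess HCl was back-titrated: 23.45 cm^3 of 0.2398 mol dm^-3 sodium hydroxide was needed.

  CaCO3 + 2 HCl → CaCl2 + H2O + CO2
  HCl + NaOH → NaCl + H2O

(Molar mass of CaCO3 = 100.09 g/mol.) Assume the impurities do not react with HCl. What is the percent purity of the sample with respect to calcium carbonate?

n(HCl) added = 0.03946 × 0.9499 = 0.03748 mol
n(NaOH) used in back-titration = 0.02345 × 0.2398 = 5.623 × 10^-3 mol
n(HCl) left over = 5.623 × 10^-3 mol (1:1 ratio)
n(HCl) consumed by analyte = 0.03748 − 5.623 × 10^-3 = 0.03186 mol
From the 1:2 ratio, n(CaCO3) = 1/2 × 0.03186 = 0.01593 mol
mass of CaCO3 = 0.01593 × 100.09 = 1.594 g
% CaCO3 = 1.594 / 2.090 × 100 = 76.29 %

76.29 %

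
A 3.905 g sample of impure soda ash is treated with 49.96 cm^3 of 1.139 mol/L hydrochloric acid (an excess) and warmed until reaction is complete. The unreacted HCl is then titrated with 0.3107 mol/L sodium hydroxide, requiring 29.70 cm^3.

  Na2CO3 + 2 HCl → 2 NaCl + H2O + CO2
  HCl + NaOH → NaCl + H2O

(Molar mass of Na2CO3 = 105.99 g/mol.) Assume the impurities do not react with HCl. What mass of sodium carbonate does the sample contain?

2.527 g

n(HCl) added = 0.04996 × 1.139 = 0.05690 mol
n(NaOH) used in back-titration = 0.02970 × 0.3107 = 9.228 × 10^-3 mol
n(HCl) left over = 9.228 × 10^-3 mol (1:1 ratio)
n(HCl) consumed by analyte = 0.05690 − 9.228 × 10^-3 = 0.04768 mol
From the 1:2 ratio, n(Na2CO3) = 1/2 × 0.04768 = 0.02384 mol
mass of Na2CO3 = 0.02384 × 105.99 = 2.527 g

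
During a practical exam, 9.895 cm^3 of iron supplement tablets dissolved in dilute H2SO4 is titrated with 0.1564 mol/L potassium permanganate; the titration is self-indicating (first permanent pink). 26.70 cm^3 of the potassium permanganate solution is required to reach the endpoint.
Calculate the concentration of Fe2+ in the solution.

2.110 mol/L

MnO4^- + 5 Fe^2+ + 8 H^+ → Mn^2+ + 5 Fe^3+ + 4 H2O
n(KMnO4) = 0.02670 L × 0.1564 mol/L = 4.176 × 10^-3 mol
From the 5:1 mole ratio, n(Fe2+) = 5/1 × 4.176 × 10^-3 = 0.02088 mol
[Fe2+] = 0.02088 mol / 0.009895 L = 2.110 mol/L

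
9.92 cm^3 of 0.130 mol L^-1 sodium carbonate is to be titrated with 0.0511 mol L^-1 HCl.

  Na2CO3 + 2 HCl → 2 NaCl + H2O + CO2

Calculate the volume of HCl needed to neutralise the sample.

50.5 mL

n(Na2CO3) = 0.00992 L × 0.130 mol/L = 1.29 × 10^-3 mol
From the 2:1 stoichiometry, n(HCl) = 2/1 × 1.29 × 10^-3 = 2.58 × 10^-3 mol
V(HCl) = 2.58 × 10^-3 mol / 0.0511 mol/L = 0.0505 L = 50.5 mL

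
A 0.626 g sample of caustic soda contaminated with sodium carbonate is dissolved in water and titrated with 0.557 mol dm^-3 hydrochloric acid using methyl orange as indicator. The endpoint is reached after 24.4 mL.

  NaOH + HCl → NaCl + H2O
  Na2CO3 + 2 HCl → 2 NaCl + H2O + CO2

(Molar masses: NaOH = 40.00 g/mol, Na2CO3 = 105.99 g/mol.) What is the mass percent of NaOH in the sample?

n(HCl) = 0.0244 × 0.557 = 0.0136 mol
Let x = n(NaOH), y = n(Na2CO3).
Titrant: 1x + 2y = 0.0136;  mass: 40.00x + 105.99y = 0.626
Solving, x = 7.25 × 10^-3 mol, y = 3.17 × 10^-3 mol
mass of NaOH = 7.25 × 10^-3 × 40.00 = 0.290 g
% NaOH = 0.290 / 0.626 × 100 = 46.3 %

46.3 %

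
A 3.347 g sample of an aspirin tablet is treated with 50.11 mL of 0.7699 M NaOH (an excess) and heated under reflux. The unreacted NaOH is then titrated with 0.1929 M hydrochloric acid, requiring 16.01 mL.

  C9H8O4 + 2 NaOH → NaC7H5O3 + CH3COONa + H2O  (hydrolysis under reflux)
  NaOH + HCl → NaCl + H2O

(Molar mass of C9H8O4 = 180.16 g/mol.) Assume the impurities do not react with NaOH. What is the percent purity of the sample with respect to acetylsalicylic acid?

95.52 %

n(NaOH) added = 0.05011 × 0.7699 = 0.03858 mol
n(HCl) used in back-titration = 0.01601 × 0.1929 = 3.088 × 10^-3 mol
n(NaOH) left over = 3.088 × 10^-3 mol (1:1 ratio)
n(NaOH) consumed by analyte = 0.03858 − 3.088 × 10^-3 = 0.03549 mol
From the 1:2 ratio, n(C9H8O4) = 1/2 × 0.03549 = 0.01775 mol
mass of C9H8O4 = 0.01775 × 180.16 = 3.197 g
% C9H8O4 = 3.197 / 3.347 × 100 = 95.52 %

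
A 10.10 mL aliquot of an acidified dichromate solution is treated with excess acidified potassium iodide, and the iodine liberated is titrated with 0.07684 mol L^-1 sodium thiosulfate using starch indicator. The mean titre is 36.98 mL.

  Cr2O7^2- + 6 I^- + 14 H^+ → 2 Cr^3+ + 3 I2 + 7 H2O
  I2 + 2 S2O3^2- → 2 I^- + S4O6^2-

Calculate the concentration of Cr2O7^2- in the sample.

n(S2O3^2-) = 0.03698 × 0.07684 = 2.842 × 10^-3 mol
n(I2) = n(S2O3^2-)/2 = 1.421 × 10^-3 mol
From the 1:3 ratio, n(Cr2O7^2-) in the aliquot = 1/3 × 1.421 × 10^-3 = 4.736 × 10^-4 mol
[Cr2O7^2-] = 4.736 × 10^-4 / 0.01010 = 0.04689 mol/L

0.04689 mol/L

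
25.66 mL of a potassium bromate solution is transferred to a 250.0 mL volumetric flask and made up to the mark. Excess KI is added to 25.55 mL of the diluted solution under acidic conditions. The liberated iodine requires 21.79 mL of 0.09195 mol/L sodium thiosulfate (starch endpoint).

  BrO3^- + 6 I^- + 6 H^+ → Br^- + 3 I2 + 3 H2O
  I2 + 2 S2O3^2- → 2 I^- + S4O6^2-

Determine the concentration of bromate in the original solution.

n(S2O3^2-) = 0.02179 × 0.09195 = 2.004 × 10^-3 mol
n(I2) = n(S2O3^2-)/2 = 1.002 × 10^-3 mol
From the 1:3 ratio, n(BrO3^-) in the aliquot = 1/3 × 1.002 × 10^-3 = 3.339 × 10^-4 mol
[BrO3^-]_dilute = 3.339 × 10^-4 / 0.02555 = 0.01307 mol/L
[BrO3^-]_original = 0.01307 × 250.0/25.66 = 0.1273 mol/L

0.1273 mol/L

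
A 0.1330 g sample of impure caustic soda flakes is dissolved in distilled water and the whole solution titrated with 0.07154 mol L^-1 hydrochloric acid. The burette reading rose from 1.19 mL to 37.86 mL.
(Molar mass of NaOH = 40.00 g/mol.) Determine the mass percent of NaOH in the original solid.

NaOH + HCl → NaCl + H2O
n(HCl) = 0.03667 L × 0.07154 mol/L = 2.623 × 10^-3 mol
n(NaOH) = 2.623 × 10^-3 mol (1:1 ratio)
mass of NaOH = 2.623 × 10^-3 × 40.00 g/mol = 0.1049 g
% NaOH = 0.1049 / 0.1330 × 100 = 78.90 %

78.90 %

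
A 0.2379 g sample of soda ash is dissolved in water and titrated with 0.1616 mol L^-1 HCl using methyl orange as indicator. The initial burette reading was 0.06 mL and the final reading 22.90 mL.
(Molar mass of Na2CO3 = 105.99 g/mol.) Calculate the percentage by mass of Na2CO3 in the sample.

82.22 %

Na2CO3 + 2 HCl → 2 NaCl + H2O + CO2
n(HCl) = 0.02284 L × 0.1616 mol/L = 3.691 × 10^-3 mol
From the 1:2 ratio, n(Na2CO3) = 1/2 × 3.691 × 10^-3 = 1.845 × 10^-3 mol
mass of Na2CO3 = 1.845 × 10^-3 × 105.99 g/mol = 0.1956 g
% Na2CO3 = 0.1956 / 0.2379 × 100 = 82.22 %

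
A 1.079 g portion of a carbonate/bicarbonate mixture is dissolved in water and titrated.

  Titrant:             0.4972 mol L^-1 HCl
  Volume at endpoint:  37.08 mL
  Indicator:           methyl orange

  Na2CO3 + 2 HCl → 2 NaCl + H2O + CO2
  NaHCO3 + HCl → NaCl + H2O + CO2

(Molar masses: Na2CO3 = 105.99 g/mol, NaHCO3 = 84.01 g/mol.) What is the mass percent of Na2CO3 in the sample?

74.40 %

n(HCl) = 0.03708 × 0.4972 = 0.01844 mol
Let x = n(Na2CO3), y = n(NaHCO3).
Titrant: 2x + 1y = 0.01844;  mass: 105.99x + 84.01y = 1.079
Solving, x = 7.574 × 10^-3 mol, y = 3.288 × 10^-3 mol
mass of Na2CO3 = 7.574 × 10^-3 × 105.99 = 0.8028 g
% Na2CO3 = 0.8028 / 1.079 × 100 = 74.40 %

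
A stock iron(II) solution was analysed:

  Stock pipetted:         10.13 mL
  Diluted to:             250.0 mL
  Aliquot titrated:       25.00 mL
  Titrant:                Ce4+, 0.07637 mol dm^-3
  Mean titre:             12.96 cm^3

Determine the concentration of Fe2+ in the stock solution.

Ce^4+ + Fe^2+ → Ce^3+ + Fe^3+
n(Ce4+) = 0.01296 × 0.07637 = 9.898 × 10^-4 mol
n(Fe2+) in the aliquot = 9.898 × 10^-4 mol (1:1 ratio)
[Fe2+]_dilute = 9.898 × 10^-4 / 0.02500 = 0.03959 mol/L
Dilution factor = 250.0 / 10.13 = 24.68
[Fe2+]_stock = 0.03959 × 24.68 = 0.9771 mol/L

0.9771 mol/L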